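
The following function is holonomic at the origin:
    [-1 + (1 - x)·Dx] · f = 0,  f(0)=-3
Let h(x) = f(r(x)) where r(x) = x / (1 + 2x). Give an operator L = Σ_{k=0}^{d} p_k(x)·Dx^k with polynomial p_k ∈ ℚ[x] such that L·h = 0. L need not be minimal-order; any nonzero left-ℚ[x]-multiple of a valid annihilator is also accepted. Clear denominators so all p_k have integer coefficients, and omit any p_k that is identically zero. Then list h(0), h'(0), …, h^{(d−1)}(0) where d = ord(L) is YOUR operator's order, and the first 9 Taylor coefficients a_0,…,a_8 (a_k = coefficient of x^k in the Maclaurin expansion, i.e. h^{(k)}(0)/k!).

L = -1 + (1 + 3·x + 2·x^2)·Dx  (order 1).
h: a_k = -3, -3, 3, -3, 3, -3, 3, -3, 3, …
ICs: h(0) = -3.

f: a_k = -3, -3, -3, -3, -3, -3, -3, -3, -3, …
f∘r: x↦r, Dx↦Dx/r' in L_f ⇒ L₀.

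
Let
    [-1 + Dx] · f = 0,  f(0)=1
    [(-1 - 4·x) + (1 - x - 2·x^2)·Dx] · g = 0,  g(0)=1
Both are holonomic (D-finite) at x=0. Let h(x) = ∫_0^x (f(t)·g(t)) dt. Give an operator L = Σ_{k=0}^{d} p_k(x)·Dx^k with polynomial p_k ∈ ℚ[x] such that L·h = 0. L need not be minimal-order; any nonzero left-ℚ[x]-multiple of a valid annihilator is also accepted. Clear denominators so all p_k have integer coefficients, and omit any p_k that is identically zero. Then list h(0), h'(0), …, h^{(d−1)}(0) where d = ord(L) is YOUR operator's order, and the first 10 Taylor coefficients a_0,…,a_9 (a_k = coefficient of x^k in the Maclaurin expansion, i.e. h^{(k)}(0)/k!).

f: a_k = 1, 1, 1/2, 1/6, 1/24, 1/120, 1/720, 1/5040, 1/40320, 1/362880, …
g: a_k = 1, 1, 3, 5, 11, 21, 43, 85, 171, 341, …
Product ⇒ symmetric product L₀, ord ≤ 1.
Integrate: L := L₀·Dx.
L = (2 + 3·x - 2·x^2)·Dx + (-1 + x + 2·x^2)·Dx^2  (order 2).
h: a_k = 0, 1, 1, 3/2, 13/6, 85/24, 701/120, 50737/5040, 44279/2520, 3783419/120960, …
ICs: h(0) = 0, h′(0) = 1.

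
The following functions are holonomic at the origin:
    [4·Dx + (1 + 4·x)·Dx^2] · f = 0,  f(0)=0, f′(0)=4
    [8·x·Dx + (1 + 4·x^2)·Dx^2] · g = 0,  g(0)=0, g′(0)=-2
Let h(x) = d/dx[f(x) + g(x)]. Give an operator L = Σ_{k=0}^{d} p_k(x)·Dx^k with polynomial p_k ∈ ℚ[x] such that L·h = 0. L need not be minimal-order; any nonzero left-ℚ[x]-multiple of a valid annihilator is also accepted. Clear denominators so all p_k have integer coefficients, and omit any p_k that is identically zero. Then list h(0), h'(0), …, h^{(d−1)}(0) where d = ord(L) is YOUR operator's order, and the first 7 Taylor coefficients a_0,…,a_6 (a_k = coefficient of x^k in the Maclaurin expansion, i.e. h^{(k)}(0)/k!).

L = (-8 - 96·x + 96·x^2 + 128·x^3) + (-10 - 16·x - 72·x^2 + 192·x^3 + 256·x^4)·Dx + (-1 - 2·x + 8·x^2 + 8·x^3 + 48·x^4 + 64·x^5)·Dx^2  (order 2).
h: a_k = 2, -16, 72, -256, 992, -4096, 16512, …
ICs: h(0) = 2, h′(0) = -16.

f: a_k = 0, 4, -8, 64/3, -64, 1024/5, -2048/3, …
g: a_k = 0, -2, 0, 8/3, 0, -32/5, 0, …
L₀ := lclm(L_f,L_g); ord L₀ ≤ 2+2.
Derive L from L₀ (diff closure).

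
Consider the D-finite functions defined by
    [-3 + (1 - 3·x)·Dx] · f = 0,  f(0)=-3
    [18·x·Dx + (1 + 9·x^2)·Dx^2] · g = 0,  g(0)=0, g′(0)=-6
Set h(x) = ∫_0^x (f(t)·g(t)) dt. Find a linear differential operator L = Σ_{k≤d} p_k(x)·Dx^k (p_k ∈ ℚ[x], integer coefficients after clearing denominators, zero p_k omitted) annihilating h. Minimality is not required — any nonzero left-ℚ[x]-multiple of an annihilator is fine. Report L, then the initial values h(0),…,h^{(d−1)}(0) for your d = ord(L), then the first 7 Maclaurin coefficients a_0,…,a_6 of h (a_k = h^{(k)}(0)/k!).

f: a_k = -3, -9, -27, -81, -243, -729, -2187, …
g: a_k = 0, -6, 0, 18, 0, -486/5, 0, …
f·g: L₀ = L_f ⊗_s L_g, ord ≤ 1·2.
∫: right-multiply L₀ by Dx.
L = 54·x·Dx + (6 - 18·x + 108·x^2)·Dx^2 + (-1 + 3·x - 9·x^2 + 27·x^3)·Dx^3  (order 3).
h: a_k = 0, 0, 9, 18, 27, 324/5, 1053/5, …
ICs: h(0) = 0, h′(0) = 0, h′′(0) = 18.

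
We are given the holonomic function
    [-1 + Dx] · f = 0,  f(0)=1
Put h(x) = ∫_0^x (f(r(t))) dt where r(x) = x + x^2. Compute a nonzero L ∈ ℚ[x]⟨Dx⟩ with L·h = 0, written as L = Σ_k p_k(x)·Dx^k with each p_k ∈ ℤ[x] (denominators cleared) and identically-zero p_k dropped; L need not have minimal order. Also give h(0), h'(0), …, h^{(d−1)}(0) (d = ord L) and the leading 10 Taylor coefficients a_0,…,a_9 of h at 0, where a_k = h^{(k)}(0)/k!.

f: a_k = 1, 1, 1/2, 1/6, 1/24, 1/120, 1/720, 1/5040, 1/40320, 1/362880, …
L₀ from L_f via x↦r, Dx↦r'^{-1}Dx.
Integrate: L := L₀·Dx.
L = (-1 - 2·x)·Dx + Dx^2  (order 2).
h: a_k = 0, 1, 1/2, 1/2, 7/24, 5/24, 9/80, 331/5040, 1303/40320, 1979/120960, …
ICs: h(0) = 0, h′(0) = 1.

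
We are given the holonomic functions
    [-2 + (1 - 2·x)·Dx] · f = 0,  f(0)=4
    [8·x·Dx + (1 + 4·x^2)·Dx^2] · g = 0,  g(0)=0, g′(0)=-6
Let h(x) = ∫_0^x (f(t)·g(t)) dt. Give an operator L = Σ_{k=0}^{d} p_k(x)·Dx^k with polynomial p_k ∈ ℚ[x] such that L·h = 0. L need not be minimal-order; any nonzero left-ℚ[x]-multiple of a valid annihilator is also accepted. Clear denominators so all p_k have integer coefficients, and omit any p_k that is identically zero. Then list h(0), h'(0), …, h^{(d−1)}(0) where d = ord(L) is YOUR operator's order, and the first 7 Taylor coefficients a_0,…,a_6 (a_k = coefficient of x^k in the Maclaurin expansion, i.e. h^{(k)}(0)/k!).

L = 16·x·Dx + (4 - 8·x + 32·x^2)·Dx^2 + (-1 + 2·x - 4·x^2 + 8·x^3)·Dx^3  (order 3).
h: a_k = 0, 0, -12, -16, -16, -128/5, -832/15, …
ICs: h(0) = 0, h′(0) = 0, h′′(0) = -24.

f: a_k = 4, 8, 16, 32, 64, 128, 256, …
g: a_k = 0, -6, 0, 8, 0, -96/5, 0, …
h₀=f·g: eliminate ⇒ L₀, order ≤ 1·2.
∫: right-multiply L₀ by Dx.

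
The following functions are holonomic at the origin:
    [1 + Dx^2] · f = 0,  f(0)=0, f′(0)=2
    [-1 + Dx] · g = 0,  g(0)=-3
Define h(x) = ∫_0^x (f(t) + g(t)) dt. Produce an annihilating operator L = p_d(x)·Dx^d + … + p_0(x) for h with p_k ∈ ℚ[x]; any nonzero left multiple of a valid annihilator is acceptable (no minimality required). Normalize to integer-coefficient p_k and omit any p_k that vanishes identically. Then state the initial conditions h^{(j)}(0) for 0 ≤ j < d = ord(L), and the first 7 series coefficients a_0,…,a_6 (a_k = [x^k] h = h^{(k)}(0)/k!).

f: a_k = 0, 2, 0, -1/3, 0, 1/60, 0, …
g: a_k = -3, -3, -3/2, -1/2, -1/8, -1/40, -1/240, …
L₀ := lclm(L_f,L_g); ord L₀ ≤ 2+1.
∫: right-multiply L₀ by Dx.
L = -Dx + Dx^2 - Dx^3 + Dx^4  (order 4).
h: a_k = 0, -3, -1/2, -1/2, -5/24, -1/40, -1/720, …
ICs: h(0) = 0, h′(0) = -3, h′′(0) = -1, h′′′(0) = -3.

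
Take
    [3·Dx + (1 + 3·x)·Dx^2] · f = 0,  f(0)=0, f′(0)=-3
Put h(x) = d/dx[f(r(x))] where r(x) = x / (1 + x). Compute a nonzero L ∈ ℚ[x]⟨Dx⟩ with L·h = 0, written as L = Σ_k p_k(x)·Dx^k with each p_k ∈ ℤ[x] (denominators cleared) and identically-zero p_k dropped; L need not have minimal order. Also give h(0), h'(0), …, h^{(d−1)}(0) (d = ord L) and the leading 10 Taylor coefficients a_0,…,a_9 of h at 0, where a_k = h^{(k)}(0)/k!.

f: a_k = 0, -3, 9/2, -9, 81/4, -243/5, 243/2, -2187/7, 6561/8, -2187, …
L₀ from L_f via x↦r, Dx↦r'^{-1}Dx.
h₀' ⇒ L via d/dx closure of L₀.
L = (5 + 8·x) + (1 + 5·x + 4·x^2)·Dx  (order 1).
h: a_k = -3, 15, -63, 255, -1023, 4095, -16383, 65535, -262143, 1048575, …
ICs: h(0) = -3.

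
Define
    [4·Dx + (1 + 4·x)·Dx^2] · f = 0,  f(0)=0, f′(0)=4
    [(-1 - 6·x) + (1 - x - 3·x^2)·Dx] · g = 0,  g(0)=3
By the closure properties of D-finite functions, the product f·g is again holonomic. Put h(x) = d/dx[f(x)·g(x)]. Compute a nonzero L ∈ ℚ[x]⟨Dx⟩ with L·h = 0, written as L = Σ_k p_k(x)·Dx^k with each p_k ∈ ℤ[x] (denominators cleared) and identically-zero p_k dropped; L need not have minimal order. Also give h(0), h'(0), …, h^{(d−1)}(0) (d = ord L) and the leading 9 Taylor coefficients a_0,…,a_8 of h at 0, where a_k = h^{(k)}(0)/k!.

L = (218 + 1080·x + 2592·x^2) + (-1 + 142·x + 1224·x^2 + 2016·x^3)·Dx + (-5 - 39·x - 37·x^2 + 228·x^3 + 288·x^4)·Dx^2  (order 2).
h: a_k = 12, -24, 264, -560, 3692, -51888/5, 262756/5, -6232096/35, 27608424/35, …
ICs: h(0) = 12, h′(0) = -24.

f: a_k = 0, 4, -8, 64/3, -64, 1024/5, -2048/3, 16384/7, -8192, …
g: a_k = 3, 3, 12, 21, 57, 120, 291, 651, 1524, …
f·g: L₀ = L_f ⊗_s L_g, ord ≤ 2·1.
Derive L from L₀ (diff closure).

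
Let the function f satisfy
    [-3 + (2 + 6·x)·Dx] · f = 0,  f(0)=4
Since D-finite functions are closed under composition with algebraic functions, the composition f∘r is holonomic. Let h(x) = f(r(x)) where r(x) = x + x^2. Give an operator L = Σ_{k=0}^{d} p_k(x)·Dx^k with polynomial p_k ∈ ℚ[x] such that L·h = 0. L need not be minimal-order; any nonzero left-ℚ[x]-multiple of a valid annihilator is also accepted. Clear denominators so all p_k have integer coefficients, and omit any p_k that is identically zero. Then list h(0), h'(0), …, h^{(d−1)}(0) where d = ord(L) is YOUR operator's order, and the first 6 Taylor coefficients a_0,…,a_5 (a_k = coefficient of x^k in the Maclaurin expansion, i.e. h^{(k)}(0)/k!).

f: a_k = 4, 6, -9/2, 27/4, -405/32, 1701/64, …
Change of var in L_f (x↦r) gives L₀.
L = (-3 - 6·x) + (2 + 6·x + 6·x^2)·Dx  (order 1).
h: a_k = 4, 6, 3/2, -9/4, 99/32, -243/64, …
ICs: h(0) = 4.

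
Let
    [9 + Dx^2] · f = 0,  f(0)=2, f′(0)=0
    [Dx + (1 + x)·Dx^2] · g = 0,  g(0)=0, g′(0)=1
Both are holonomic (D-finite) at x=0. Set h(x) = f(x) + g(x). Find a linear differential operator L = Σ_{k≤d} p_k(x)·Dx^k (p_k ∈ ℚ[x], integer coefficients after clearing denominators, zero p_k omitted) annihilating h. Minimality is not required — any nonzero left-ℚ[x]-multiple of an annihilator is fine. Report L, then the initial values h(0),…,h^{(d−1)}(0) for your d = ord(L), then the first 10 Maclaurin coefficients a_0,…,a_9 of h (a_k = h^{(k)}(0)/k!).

f: a_k = 2, 0, -9, 0, 27/4, 0, -81/40, 0, 729/2240, 0, …
g: a_k = 0, 1, -1/2, 1/3, -1/4, 1/5, -1/6, 1/7, -1/8, 1/9, …
f+g: L₀ = lclm(L_f,L_g), ord ≤ 2+2.
L = (135 + 162·x + 81·x^2)·Dx + (99 + 261·x + 243·x^2 + 81·x^3)·Dx^2 + (15 + 18·x + 9·x^2)·Dx^3 + (11 + 29·x + 27·x^2 + 9·x^3)·Dx^4  (order 4).
h: a_k = 2, 1, -19/2, 1/3, 13/2, 1/5, -263/120, 1/7, 449/2240, 1/9, …
ICs: h(0) = 2, h′(0) = 1, h′′(0) = -19, h′′′(0) = 2.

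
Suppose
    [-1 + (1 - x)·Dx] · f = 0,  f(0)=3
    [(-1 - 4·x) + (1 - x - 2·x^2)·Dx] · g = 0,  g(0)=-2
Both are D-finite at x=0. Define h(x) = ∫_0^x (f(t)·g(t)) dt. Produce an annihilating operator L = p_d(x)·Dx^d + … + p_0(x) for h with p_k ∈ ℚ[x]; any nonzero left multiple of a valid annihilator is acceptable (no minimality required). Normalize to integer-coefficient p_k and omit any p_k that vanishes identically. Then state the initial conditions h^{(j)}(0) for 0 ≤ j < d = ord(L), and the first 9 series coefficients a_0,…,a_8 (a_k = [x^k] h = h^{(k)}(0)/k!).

L = (-2 - 2·x + 6·x^2)·Dx + (1 - 2·x - x^2 + 2·x^3)·Dx^2  (order 2).
h: a_k = 0, -6, -6, -10, -15, -126/5, -42, -510/7, -255/2, …
ICs: h(0) = 0, h′(0) = -6.

f: a_k = 3, 3, 3, 3, 3, 3, 3, 3, 3, …
g: a_k = -2, -2, -6, -10, -22, -42, -86, -170, -342, …
h₀=f·g: eliminate ⇒ L₀, order ≤ 1·1.
Integrate: L := L₀·Dx.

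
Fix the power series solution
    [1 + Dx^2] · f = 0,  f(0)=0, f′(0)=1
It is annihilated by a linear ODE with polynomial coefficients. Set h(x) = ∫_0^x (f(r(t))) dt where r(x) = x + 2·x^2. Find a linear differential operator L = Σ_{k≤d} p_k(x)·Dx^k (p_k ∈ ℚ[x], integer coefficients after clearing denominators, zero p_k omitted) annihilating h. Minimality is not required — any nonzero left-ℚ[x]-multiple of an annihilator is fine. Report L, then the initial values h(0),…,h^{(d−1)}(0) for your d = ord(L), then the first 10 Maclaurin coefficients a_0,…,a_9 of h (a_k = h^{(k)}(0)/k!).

f: a_k = 0, 1, 0, -1/6, 0, 1/120, 0, -1/5040, 0, 1/362880, …
h₀=f(r): pull back L_f along r ⇒ L₀.
∫: right-multiply L₀ by Dx.
L = (1 + 12·x + 48·x^2 + 64·x^3)·Dx - 4·Dx^2 + (1 + 4·x)·Dx^3  (order 3).
h: a_k = 0, 0, 1/2, 2/3, -1/24, -1/5, -239/720, -5/28, 1679/40320, 239/3240, …
ICs: h(0) = 0, h′(0) = 0, h′′(0) = 1.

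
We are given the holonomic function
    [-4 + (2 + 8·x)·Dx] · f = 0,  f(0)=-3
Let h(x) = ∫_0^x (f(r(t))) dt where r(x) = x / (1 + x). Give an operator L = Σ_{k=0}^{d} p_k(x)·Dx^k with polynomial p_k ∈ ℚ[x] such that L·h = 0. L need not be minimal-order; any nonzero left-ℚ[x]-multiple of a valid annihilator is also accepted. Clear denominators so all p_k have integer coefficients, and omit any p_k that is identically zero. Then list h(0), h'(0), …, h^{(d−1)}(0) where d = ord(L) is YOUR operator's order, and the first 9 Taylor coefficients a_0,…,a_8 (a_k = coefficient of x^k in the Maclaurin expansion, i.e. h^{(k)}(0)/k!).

L = -2·Dx + (1 + 6·x + 5·x^2)·Dx^2  (order 2).
h: a_k = 0, -3, -3, 4, -15/2, 18, -51, 1128/7, -2193/4, …
ICs: h(0) = 0, h′(0) = -3.

f: a_k = -3, -6, 6, -12, 30, -84, 252, -792, 2574, …
Substitute x→r, Dx→(1/r')Dx; clear ⇒ L₀.
Integrate: L := L₀·Dx.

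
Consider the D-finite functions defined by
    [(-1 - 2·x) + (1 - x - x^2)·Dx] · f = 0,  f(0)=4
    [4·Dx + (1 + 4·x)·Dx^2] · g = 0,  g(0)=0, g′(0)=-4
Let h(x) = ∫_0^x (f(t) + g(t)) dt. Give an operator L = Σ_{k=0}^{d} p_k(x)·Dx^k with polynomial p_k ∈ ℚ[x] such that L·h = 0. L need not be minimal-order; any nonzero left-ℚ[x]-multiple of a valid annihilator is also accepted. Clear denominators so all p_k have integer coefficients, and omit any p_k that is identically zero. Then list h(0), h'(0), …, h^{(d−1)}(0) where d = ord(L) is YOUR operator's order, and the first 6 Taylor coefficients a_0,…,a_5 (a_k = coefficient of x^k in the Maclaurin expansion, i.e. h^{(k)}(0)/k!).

f: a_k = 4, 4, 8, 12, 20, 32, …
g: a_k = 0, -4, 8, -64/3, 64, -1024/5, …
f+g: L₀ = lclm(L_f,L_g), ord ≤ 1+2.
h=∫h₀ ⇒ L = L₀·Dx.
L = (100 + 272·x + 392·x^2 + 144·x^3 + 96·x^4)·Dx^2 + (-7 + 96·x + 434·x^2 + 540·x^3 + 304·x^4 + 160·x^5)·Dx^3 + (-4 - 25·x - 28·x^2 + 46·x^3 + 73·x^4 + 76·x^5 + 32·x^6)·Dx^4  (order 4).
h: a_k = 0, 4, 0, 16/3, -7/3, 84/5, …
ICs: h(0) = 0, h′(0) = 4, h′′(0) = 0, h′′′(0) = 32.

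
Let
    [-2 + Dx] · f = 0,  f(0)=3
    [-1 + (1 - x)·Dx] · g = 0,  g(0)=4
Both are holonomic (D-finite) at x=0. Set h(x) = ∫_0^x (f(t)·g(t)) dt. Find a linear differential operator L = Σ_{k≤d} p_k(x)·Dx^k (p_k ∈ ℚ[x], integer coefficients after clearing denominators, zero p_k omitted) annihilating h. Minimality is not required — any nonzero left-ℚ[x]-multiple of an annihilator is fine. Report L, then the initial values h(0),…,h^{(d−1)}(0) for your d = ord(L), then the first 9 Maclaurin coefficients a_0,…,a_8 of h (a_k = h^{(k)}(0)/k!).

f: a_k = 3, 6, 6, 4, 2, 4/5, 4/15, 8/105, 2/105, …
g: a_k = 4, 4, 4, 4, 4, 4, 4, 4, 4, …
Sym-product of L_f,L_g gives L₀ (≤ ord 1).
h=∫h₀ ⇒ L = L₀·Dx.
L = (3 - 2·x)·Dx + (-1 + x)·Dx^2  (order 2).
h: a_k = 0, 12, 18, 20, 19, 84/5, 218/15, 1324/105, 155/14, …
ICs: h(0) = 0, h′(0) = 12.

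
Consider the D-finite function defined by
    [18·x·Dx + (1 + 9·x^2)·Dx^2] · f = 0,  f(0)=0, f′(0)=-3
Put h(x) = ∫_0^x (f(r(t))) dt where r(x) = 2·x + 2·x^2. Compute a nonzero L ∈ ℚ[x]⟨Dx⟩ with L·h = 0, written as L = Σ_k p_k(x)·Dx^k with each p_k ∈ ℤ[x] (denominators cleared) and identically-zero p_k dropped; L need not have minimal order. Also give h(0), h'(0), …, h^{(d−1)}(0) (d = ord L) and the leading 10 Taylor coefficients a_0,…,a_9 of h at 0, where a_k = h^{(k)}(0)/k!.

f: a_k = 0, -3, 0, 9, 0, -243/5, 0, 2187/7, 0, -2187, …
f∘r: x↦r, Dx↦Dx/r' in L_f ⇒ L₀.
h=∫h₀ ⇒ L = L₀·Dx.
L = (-2 + 72·x + 288·x^2 + 432·x^3 + 216·x^4)·Dx^2 + (1 + 2·x + 36·x^2 + 144·x^3 + 180·x^4 + 72·x^5)·Dx^3  (order 3).
h: a_k = 0, 0, -3, -2, 18, 216/5, -1116/5, -7704/7, 21384/7, 29376, …
ICs: h(0) = 0, h′(0) = 0, h′′(0) = -6.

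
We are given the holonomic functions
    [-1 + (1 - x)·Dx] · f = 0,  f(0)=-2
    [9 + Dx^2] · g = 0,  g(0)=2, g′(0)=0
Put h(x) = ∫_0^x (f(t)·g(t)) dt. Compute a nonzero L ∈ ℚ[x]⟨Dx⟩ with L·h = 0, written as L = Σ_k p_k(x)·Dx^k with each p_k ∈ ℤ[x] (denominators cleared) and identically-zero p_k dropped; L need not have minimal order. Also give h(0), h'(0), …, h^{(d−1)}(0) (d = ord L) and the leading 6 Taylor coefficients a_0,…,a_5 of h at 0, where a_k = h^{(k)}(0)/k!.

L = (-9 + 9·x)·Dx + 2·Dx^2 + (-1 + x)·Dx^3  (order 3).
h: a_k = 0, -4, -2, 14/3, 7/2, 1/10, …
ICs: h(0) = 0, h′(0) = -4, h′′(0) = -4.

f: a_k = -2, -2, -2, -2, -2, -2, …
g: a_k = 2, 0, -9, 0, 27/4, 0, …
h₀=f·g: eliminate ⇒ L₀, order ≤ 1·2.
Integrate: L := L₀·Dx.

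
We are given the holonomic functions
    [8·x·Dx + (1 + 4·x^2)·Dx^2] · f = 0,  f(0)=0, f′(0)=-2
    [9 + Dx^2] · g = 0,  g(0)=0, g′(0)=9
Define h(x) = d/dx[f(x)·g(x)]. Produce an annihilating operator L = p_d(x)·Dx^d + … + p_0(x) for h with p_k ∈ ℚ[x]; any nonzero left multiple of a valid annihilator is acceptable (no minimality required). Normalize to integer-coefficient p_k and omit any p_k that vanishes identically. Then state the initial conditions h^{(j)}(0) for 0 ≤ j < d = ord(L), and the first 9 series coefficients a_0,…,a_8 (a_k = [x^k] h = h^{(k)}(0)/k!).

L = (134325 + 1685016·x^2 + 9665136·x^4 + 17604864·x^6 + 22954752·x^8 + 28366848·x^10 + 26873856·x^12) + (77328·x + 1187136·x^3 + 5460480·x^5 + 10782720·x^7 + 14929920·x^9 + 11943936·x^11)·Dx + (17850 + 242160·x^2 + 1468896·x^4 + 3414528·x^6 + 5764608·x^8 + 7630848·x^10 + 5971968·x^12)·Dx^2 + (8592·x + 131904·x^3 + 606720·x^5 + 1198080·x^7 + 1658880·x^9 + 1327104·x^11)·Dx^3 + (325 + 6104·x^2 + 43888·x^4 + 162048·x^6 + 357120·x^8 + 497664·x^10 + 331776·x^12)·Dx^4  (order 4).
h: a_k = 0, -36, 0, 204, 0, -1269/2, 0, 10791/5, 0, …
ICs: h(0) = 0, h′(0) = -36, h′′(0) = 0, h′′′(0) = 1224.

f: a_k = 0, -2, 0, 8/3, 0, -32/5, 0, 128/7, 0, …
g: a_k = 0, 9, 0, -27/2, 0, 243/40, 0, -729/560, 0, …
L₀ := L_f ⊗_s L_g (sym. prod.), ord ≤ 4.
h₀' ⇒ L via d/dx closure of L₀.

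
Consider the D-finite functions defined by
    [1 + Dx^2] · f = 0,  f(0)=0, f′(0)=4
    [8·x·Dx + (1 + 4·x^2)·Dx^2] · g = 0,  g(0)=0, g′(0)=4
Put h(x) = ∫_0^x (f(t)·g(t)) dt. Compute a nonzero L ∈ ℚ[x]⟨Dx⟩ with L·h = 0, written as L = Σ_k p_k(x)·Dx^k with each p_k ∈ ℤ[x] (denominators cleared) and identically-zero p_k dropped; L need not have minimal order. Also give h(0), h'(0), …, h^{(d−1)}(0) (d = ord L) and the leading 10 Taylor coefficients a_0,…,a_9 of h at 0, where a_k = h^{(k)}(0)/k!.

L = (85 + 944·x^2 + 416·x^4 + 256·x^6 + 256·x^8)·Dx + (144·x + 704·x^3 + 768·x^5 + 1024·x^7)·Dx^2 + (90 + 992·x^2 + 576·x^4 + 512·x^6 + 512·x^8)·Dx^3 + (144·x + 704·x^3 + 768·x^5 + 1024·x^7)·Dx^4 + (5 + 48·x^2 + 160·x^4 + 256·x^6 + 256·x^8)·Dx^5  (order 5).
h: a_k = 0, 0, 0, 16/3, 0, -24/5, 0, 494/63, 0, -155/9, …
ICs: h(0) = 0, h′(0) = 0, h′′(0) = 0, h′′′(0) = 32, h′′′′(0) = 0.

f: a_k = 0, 4, 0, -2/3, 0, 1/30, 0, -1/1260, 0, 1/90720, …
g: a_k = 0, 4, 0, -16/3, 0, 64/5, 0, -256/7, 0, 1024/9, …
L₀ := L_f ⊗_s L_g (sym. prod.), ord ≤ 4.
h=∫h₀ ⇒ L = L₀·Dx.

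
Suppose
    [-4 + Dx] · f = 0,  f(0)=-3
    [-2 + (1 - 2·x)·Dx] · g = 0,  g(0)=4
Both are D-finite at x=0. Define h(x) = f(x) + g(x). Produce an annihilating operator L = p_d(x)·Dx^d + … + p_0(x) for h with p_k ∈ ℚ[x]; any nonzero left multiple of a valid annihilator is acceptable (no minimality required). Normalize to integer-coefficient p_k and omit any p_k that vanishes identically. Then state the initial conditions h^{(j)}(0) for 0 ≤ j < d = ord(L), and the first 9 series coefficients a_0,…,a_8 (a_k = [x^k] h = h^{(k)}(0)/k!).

L = 32·x + (4 - 32·x + 32·x^2)·Dx + (-1 + 6·x - 8·x^2)·Dx^2  (order 2).
h: a_k = 1, -4, -8, 0, 32, 512/5, 3584/15, 52736/105, 107008/105, …
ICs: h(0) = 1, h′(0) = -4.

f: a_k = -3, -12, -24, -32, -32, -128/5, -256/15, -1024/105, -512/105, …
g: a_k = 4, 8, 16, 32, 64, 128, 256, 512, 1024, …
Sum ⇒ L₀ = lclm(L_f,L_g) in ℚ(x)⟨Dx⟩.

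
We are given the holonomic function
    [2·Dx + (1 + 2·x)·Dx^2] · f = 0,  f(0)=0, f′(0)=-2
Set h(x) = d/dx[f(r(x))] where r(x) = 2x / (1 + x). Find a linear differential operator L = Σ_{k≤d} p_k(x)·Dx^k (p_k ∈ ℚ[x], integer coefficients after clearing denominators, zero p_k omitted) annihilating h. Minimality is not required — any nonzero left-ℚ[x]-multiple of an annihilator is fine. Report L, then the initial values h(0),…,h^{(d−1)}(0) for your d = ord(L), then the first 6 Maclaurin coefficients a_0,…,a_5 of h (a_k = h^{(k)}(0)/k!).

f: a_k = 0, -2, 2, -8/3, 4, -32/5, …
Substitute x→r, Dx→(1/r')Dx; clear ⇒ L₀.
Differentiate: ansatz ord ≤ ord L₀ ⇒ L.
L = (6 + 10·x) + (1 + 6·x + 5·x^2)·Dx  (order 1).
h: a_k = -4, 24, -124, 624, -3124, 15624, …
ICs: h(0) = -4.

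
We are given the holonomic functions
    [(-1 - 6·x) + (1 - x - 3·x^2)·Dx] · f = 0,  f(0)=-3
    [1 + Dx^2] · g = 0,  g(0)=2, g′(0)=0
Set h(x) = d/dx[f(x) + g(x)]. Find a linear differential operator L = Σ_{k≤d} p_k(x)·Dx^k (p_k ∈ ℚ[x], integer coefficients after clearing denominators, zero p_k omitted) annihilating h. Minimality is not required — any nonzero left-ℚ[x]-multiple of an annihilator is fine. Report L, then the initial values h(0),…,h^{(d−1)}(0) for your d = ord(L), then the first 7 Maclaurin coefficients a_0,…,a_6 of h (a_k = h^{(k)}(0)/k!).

L = (464 + 2522·x + 8618·x^2 + 6330·x^3 + 9630·x^4 + 486·x^5 + 486·x^6) + (-43 - 249·x + 114·x^2 + 559·x^3 + 1500·x^4 + 1863·x^5 + 189·x^6 + 162·x^7)·Dx + (464 + 2522·x + 8618·x^2 + 6330·x^3 + 9630·x^4 + 486·x^5 + 486·x^6)·Dx^2 + (-43 - 249·x + 114·x^2 + 559·x^3 + 1500·x^4 + 1863·x^5 + 189·x^6 + 162·x^7)·Dx^3  (order 3).
h: a_k = -3, -26, -63, -683/3, -600, -104761/60, -4557, …
ICs: h(0) = -3, h′(0) = -26, h′′(0) = -126.

f: a_k = -3, -3, -12, -21, -57, -120, -291, …
g: a_k = 2, 0, -1, 0, 1/12, 0, -1/360, …
Weyl lclm of L_f,L_g ⇒ L₀ (ord ≤ 3).
Derive L from L₀ (diff closure).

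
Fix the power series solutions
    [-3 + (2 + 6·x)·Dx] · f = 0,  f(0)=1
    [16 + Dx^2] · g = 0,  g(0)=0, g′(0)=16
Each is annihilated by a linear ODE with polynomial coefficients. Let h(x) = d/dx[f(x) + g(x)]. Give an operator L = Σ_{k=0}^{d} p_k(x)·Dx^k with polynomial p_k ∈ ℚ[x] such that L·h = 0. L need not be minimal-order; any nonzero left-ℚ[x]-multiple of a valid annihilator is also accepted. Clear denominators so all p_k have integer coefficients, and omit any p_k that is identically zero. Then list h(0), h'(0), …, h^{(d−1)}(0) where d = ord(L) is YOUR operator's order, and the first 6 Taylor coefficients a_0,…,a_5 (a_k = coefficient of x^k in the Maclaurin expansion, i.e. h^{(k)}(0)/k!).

L = (-9552 - 18432·x - 27648·x^2) + (-2912 - 21024·x - 55296·x^2 - 55296·x^3)·Dx + (-597 - 1152·x - 1728·x^2)·Dx^2 + (-182 - 1314·x - 3456·x^2 - 3456·x^3)·Dx^3  (order 3).
h: a_k = 35/2, -9/4, -1967/16, -405/32, 156587/768, -45927/512, …
ICs: h(0) = 35/2, h′(0) = -9/4, h′′(0) = -1967/8.

f: a_k = 1, 3/2, -9/8, 27/16, -405/128, 1701/256, …
g: a_k = 0, 16, 0, -128/3, 0, 512/15, …
L₀ := lclm(L_f,L_g); ord L₀ ≤ 1+2.
h=h₀': d/dx-closure on L₀ ⇒ L.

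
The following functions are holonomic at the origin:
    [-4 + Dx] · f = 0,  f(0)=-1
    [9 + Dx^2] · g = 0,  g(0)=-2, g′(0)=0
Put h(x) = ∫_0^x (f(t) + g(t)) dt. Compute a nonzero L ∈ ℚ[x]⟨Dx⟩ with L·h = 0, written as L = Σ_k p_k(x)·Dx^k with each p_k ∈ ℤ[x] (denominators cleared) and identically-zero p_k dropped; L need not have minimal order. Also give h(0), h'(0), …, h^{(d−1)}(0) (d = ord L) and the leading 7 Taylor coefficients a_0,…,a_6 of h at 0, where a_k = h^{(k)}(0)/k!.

f: a_k = -1, -4, -8, -32/3, -32/3, -128/15, -256/45, …
g: a_k = -2, 0, 9, 0, -27/4, 0, 81/40, …
Weyl lclm of L_f,L_g ⇒ L₀ (ord ≤ 3).
∫: right-multiply L₀ by Dx.
L = -36·Dx + 9·Dx^2 - 4·Dx^3 + Dx^4  (order 4).
h: a_k = 0, -3, -2, 1/3, -8/3, -209/60, -64/45, …
ICs: h(0) = 0, h′(0) = -3, h′′(0) = -4, h′′′(0) = 2.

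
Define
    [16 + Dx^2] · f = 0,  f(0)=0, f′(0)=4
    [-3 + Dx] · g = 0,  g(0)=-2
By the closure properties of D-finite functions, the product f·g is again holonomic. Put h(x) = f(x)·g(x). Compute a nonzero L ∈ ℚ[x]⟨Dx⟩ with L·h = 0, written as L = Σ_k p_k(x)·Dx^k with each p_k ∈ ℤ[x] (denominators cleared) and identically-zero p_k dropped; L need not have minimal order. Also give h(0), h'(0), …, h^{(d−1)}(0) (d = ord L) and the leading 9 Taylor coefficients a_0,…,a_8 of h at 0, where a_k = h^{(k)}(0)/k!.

L = 25 - 6·Dx + Dx^2  (order 2).
h: a_k = 0, -8, -24, -44/3, 28, 779/15, 143/5, -4031/630, -527/30, …
ICs: h(0) = 0, h′(0) = -8.

f: a_k = 0, 4, 0, -32/3, 0, 128/15, 0, -1024/315, 0, …
g: a_k = -2, -6, -9, -9, -27/4, -81/20, -81/40, -243/280, -729/2240, …
h₀=f·g: eliminate ⇒ L₀, order ≤ 2·1.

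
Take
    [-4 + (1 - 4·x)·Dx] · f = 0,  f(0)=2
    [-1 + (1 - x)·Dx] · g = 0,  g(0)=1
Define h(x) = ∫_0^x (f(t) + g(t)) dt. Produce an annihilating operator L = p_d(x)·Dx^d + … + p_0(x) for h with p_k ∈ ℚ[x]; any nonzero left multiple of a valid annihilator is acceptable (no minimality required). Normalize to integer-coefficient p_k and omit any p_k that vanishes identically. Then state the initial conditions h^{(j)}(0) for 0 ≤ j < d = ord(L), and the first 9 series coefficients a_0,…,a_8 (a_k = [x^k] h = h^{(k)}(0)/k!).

f: a_k = 2, 8, 32, 128, 512, 2048, 8192, 32768, 131072, …
g: a_k = 1, 1, 1, 1, 1, 1, 1, 1, 1, …
L₀ := lclm(L_f,L_g); ord L₀ ≤ 1+1.
∫: right-multiply L₀ by Dx.
L = -8·Dx + (10 - 16·x)·Dx^2 + (-1 + 5·x - 4·x^2)·Dx^3  (order 3).
h: a_k = 0, 3, 9/2, 11, 129/4, 513/5, 683/2, 8193/7, 32769/8, …
ICs: h(0) = 0, h′(0) = 3, h′′(0) = 9.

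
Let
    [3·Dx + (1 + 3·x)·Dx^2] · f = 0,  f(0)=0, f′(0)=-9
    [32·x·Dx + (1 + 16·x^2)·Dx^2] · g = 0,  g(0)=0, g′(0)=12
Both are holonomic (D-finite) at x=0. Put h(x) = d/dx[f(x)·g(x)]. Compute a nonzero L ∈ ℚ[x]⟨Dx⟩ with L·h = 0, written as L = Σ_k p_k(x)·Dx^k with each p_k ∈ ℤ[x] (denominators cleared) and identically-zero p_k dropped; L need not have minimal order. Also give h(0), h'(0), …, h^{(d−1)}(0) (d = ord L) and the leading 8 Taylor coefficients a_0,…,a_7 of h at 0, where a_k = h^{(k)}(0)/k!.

f: a_k = 0, -9, 27/2, -27, 243/4, -729/5, 729/2, -6561/7, …
g: a_k = 0, 12, 0, -64, 0, 3072/5, 0, -49152/7, …
Product ⇒ symmetric product L₀, ord ≤ 4.
h₀' ⇒ L via d/dx closure of L₀.
L = (15744 + 89280·x + 811008·x^2 + 5299200·x^3 + 13271040·x^4 + 17252352·x^5 + 21233664·x^7) + (4258 + 91200·x + 775488·x^2 + 4635648·x^3 + 18247680·x^4 + 41140224·x^5 + 46448640·x^6 + 21233664·x^7 + 74317824·x^8)·Dx + (492 + 12548·x + 131328·x^2 + 747968·x^3 + 3219456·x^4 + 10146816·x^5 + 21233664·x^6 + 24920064·x^7 + 21233664·x^8 + 42467328·x^9)·Dx^2 + (73 + 822·x + 6161·x^2 + 34944·x^3 + 151168·x^4 + 500736·x^5 + 1322496·x^6 + 2654208·x^7 + 3244032·x^8 + 3538944·x^9 + 5308416·x^10)·Dx^3  (order 3).
h: a_k = 0, -216, 486, 1008, -675, -166536/5, 307314/5, 1787616/5, …
ICs: h(0) = 0, h′(0) = -216, h′′(0) = 972.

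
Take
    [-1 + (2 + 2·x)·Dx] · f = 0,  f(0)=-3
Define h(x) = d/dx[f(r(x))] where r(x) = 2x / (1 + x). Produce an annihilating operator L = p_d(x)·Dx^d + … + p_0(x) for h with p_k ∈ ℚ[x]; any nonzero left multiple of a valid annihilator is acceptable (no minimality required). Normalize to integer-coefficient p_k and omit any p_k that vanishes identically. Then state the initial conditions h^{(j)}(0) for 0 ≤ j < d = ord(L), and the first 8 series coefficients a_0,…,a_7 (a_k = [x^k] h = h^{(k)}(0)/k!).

f: a_k = -3, -3/2, 3/8, -3/16, 15/128, -21/256, 63/1024, -99/2048, …
Change of var in L_f (x↦r) gives L₀.
Differentiate: ansatz ord ≤ ord L₀ ⇒ L.
L = (-3 - 6·x) + (-1 - 4·x - 3·x^2)·Dx  (order 1).
h: a_k = -3, 9, -45/2, 111/2, -1125/8, 2943/8, -15813/16, 43335/16, …
ICs: h(0) = -3.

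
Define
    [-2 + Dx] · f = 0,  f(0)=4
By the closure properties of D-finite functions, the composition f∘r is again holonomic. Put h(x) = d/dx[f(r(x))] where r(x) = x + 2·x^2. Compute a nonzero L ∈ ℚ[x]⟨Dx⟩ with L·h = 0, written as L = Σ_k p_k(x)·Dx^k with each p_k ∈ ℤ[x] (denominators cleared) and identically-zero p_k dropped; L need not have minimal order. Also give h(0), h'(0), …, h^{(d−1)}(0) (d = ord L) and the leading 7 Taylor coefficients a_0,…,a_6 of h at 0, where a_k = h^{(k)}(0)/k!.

f: a_k = 4, 8, 8, 16/3, 8/3, 16/15, 16/45, …
Change of var in L_f (x↦r) gives L₀.
Differentiate: ansatz ord ≤ ord L₀ ⇒ L.
L = (6 + 16·x + 32·x^2) + (-1 - 4·x)·Dx  (order 1).
h: a_k = 8, 48, 112, 800/3, 432, 10592/15, 41696/45, …
ICs: h(0) = 8.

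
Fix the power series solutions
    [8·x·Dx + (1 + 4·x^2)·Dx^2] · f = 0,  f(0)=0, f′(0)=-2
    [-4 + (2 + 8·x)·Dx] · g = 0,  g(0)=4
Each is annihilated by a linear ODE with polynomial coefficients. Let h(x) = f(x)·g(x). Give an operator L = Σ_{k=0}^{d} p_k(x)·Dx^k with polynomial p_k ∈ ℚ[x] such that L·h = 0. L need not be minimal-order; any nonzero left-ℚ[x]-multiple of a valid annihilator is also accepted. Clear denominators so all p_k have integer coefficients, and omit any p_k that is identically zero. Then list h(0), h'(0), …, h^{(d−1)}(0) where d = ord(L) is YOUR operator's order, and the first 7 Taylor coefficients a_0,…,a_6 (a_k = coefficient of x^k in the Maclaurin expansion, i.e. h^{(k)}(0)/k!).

L = (12 - 16·x - 16·x^2) + (-4 - 8·x + 48·x^2 + 64·x^3)·Dx + (1 + 8·x + 20·x^2 + 32·x^3 + 64·x^4)·Dx^2  (order 2).
h: a_k = 0, -8, -16, 80/3, -32/3, 496/15, -3488/15, …
ICs: h(0) = 0, h′(0) = -8.

f: a_k = 0, -2, 0, 8/3, 0, -32/5, 0, …
g: a_k = 4, 8, -8, 16, -40, 112, -336, …
Sym-product of L_f,L_g gives L₀ (≤ ord 2).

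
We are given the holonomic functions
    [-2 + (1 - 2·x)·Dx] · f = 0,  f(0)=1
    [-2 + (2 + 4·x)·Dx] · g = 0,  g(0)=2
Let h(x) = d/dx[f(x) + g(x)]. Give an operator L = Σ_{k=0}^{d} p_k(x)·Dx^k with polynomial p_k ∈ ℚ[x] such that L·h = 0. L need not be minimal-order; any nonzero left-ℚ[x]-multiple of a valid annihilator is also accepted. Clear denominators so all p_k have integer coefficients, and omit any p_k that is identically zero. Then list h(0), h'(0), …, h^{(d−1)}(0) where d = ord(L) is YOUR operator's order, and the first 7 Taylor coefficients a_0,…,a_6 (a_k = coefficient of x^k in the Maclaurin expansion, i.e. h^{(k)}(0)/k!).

L = (-36 - 24·x) + (-21 - 108·x - 84·x^2)·Dx + (5 + 6·x - 20·x^2 - 24·x^3)·Dx^2  (order 2).
h: a_k = 4, 6, 27, 59, 675/4, 1473/4, 7399/8, …
ICs: h(0) = 4, h′(0) = 6.

f: a_k = 1, 2, 4, 8, 16, 32, 64, …
g: a_k = 2, 2, -1, 1, -5/4, 7/4, -21/8, …
Sum ⇒ L₀ = lclm(L_f,L_g) in ℚ(x)⟨Dx⟩.
Derive L from L₀ (diff closure).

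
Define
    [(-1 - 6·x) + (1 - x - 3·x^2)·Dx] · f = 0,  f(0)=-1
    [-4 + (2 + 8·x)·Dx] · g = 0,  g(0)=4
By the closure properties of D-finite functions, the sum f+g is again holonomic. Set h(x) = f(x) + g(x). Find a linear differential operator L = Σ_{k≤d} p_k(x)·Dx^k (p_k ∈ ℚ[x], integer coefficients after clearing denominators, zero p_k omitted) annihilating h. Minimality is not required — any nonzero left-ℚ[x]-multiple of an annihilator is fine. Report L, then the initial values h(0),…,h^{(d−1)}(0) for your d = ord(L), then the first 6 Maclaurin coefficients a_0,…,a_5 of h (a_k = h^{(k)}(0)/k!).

L = (-20 - 120·x - 216·x^2 - 360·x^3) + (12 + 74·x + 306·x^2 + 744·x^3 + 900·x^4)·Dx + (1 - 9·x - 73·x^2 - 18·x^3 + 354·x^4 + 360·x^5)·Dx^2  (order 2).
h: a_k = 3, 7, -12, 9, -59, 72, …
ICs: h(0) = 3, h′(0) = 7.

f: a_k = -1, -1, -4, -7, -19, -40, …
g: a_k = 4, 8, -8, 16, -40, 112, …
h₀=f+g: left-lcm gives L₀, ord ≤ 2.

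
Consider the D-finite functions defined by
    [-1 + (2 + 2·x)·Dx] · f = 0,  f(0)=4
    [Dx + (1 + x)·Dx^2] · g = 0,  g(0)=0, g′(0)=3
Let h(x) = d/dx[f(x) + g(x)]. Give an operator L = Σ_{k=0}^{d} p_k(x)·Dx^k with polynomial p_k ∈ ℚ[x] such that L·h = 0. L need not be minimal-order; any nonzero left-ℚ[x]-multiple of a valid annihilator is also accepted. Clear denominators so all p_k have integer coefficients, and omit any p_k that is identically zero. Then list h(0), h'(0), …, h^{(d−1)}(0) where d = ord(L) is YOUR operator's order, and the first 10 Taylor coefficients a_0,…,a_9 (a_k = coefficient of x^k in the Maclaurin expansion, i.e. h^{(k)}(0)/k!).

f: a_k = 4, 2, -1/2, 1/4, -5/32, 7/64, -21/256, 33/512, -429/8192, 715/16384, …
g: a_k = 0, 3, -3/2, 1, -3/4, 3/5, -1/2, 3/7, -3/8, 1/3, …
Weyl lclm of L_f,L_g ⇒ L₀ (ord ≤ 3).
h₀' ⇒ L via d/dx closure of L₀.
L = 1 + (5 + 5·x)·Dx + (2 + 4·x + 2·x^2)·Dx^2  (order 2).
h: a_k = 5, -4, 15/4, -29/8, 227/64, -447/128, 1767/512, -3501/1024, 55587/16384, -110459/32768, …
ICs: h(0) = 5, h′(0) = -4.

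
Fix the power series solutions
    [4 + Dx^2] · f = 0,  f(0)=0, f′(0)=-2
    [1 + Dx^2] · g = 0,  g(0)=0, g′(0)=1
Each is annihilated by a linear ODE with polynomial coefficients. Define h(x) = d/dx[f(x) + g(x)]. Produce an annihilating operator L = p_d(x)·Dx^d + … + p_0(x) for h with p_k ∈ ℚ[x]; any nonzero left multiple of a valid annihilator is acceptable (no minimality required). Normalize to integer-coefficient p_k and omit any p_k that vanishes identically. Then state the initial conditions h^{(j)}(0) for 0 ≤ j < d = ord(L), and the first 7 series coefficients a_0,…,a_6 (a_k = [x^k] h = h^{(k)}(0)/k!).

f: a_k = 0, -2, 0, 4/3, 0, -4/15, 0, …
g: a_k = 0, 1, 0, -1/6, 0, 1/120, 0, …
Weyl lclm of L_f,L_g ⇒ L₀ (ord ≤ 4).
h₀' ⇒ L via d/dx closure of L₀.
L = 4 + 5·Dx^2 + Dx^4  (order 4).
h: a_k = -1, 0, 7/2, 0, -31/24, 0, 127/720, …
ICs: h(0) = -1, h′(0) = 0, h′′(0) = 7, h′′′(0) = 0.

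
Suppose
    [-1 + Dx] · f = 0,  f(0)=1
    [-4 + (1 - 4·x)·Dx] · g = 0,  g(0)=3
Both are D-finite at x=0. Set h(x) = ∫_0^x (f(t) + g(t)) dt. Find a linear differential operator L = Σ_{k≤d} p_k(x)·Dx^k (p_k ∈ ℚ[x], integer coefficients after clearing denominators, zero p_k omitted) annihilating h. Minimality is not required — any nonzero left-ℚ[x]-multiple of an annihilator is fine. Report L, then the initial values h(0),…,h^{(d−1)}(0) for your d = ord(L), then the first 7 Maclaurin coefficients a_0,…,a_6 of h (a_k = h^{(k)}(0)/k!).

f: a_k = 1, 1, 1/2, 1/6, 1/24, 1/120, 1/720, …
g: a_k = 3, 12, 48, 192, 768, 3072, 12288, …
f+g: L₀ = lclm(L_f,L_g), ord ≤ 1+1.
h=∫h₀ ⇒ L = L₀·Dx.
L = (28 + 16·x)·Dx + (-31 - 8·x + 16·x^2)·Dx^2 + (3 - 8·x - 16·x^2)·Dx^3  (order 3).
h: a_k = 0, 4, 13/2, 97/6, 1153/24, 18433/120, 368641/720, …
ICs: h(0) = 0, h′(0) = 4, h′′(0) = 13.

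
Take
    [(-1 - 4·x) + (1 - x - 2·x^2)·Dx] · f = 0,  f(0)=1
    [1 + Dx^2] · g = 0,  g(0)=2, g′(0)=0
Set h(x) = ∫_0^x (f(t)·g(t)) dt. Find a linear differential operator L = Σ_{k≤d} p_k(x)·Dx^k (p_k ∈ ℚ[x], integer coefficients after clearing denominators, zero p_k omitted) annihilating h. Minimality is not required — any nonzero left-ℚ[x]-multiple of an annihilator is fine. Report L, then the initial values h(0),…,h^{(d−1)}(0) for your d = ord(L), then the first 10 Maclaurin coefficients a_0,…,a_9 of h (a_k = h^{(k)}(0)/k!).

L = (3 + x + 2·x^2)·Dx + (2 + 8·x)·Dx^2 + (-1 + x + 2·x^2)·Dx^3  (order 3).
h: a_k = 0, 2, 1, 5/3, 9/4, 229/60, 445/72, 27089/2520, 53789/2880, 6046153/181440, …
ICs: h(0) = 0, h′(0) = 2, h′′(0) = 2.

f: a_k = 1, 1, 3, 5, 11, 21, 43, 85, 171, 341, …
g: a_k = 2, 0, -1, 0, 1/12, 0, -1/360, 0, 1/20160, 0, …
f·g: L₀ = L_f ⊗_s L_g, ord ≤ 1·2.
h=∫h₀ ⇒ L = L₀·Dx.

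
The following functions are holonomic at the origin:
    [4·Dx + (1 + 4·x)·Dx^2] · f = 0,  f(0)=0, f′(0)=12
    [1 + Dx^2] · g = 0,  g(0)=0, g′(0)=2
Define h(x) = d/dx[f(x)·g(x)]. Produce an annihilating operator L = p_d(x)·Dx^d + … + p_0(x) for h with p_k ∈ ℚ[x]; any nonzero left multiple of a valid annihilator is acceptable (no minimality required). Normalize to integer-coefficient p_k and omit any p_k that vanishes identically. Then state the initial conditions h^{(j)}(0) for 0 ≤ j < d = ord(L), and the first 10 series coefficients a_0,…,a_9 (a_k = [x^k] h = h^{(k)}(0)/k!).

L = (-12355 - 1064·x - 6288·x^2 - 16128·x^3 - 13568·x^4 + 6144·x^5 + 4096·x^6) + (-3384 - 15968·x - 14080·x^2 - 15360·x^3 + 10240·x^4 + 8192·x^5)·Dx + (-12502 - 2384·x - 10016·x^2 - 19968·x^3 - 14848·x^4 + 12288·x^5 + 8192·x^6)·Dx^2 + (-3384 - 15968·x - 14080·x^2 - 15360·x^3 + 10240·x^4 + 8192·x^5)·Dx^3 + (-147 - 1320·x - 3728·x^2 - 3840·x^3 - 1280·x^4 + 6144·x^5 + 4096·x^6)·Dx^4  (order 4).
h: a_k = 0, 48, -144, 496, -1880, 7246, -141134/5, 2325068/21, -3053769/7, 1862268947/1080, …
ICs: h(0) = 0, h′(0) = 48, h′′(0) = -288, h′′′(0) = 2976.

f: a_k = 0, 12, -24, 64, -192, 3072/5, -2048, 49152/7, -24576, 262144/3, …
g: a_k = 0, 2, 0, -1/3, 0, 1/60, 0, -1/2520, 0, 1/181440, …
f·g: L₀ = L_f ⊗_s L_g, ord ≤ 2·2.
Differentiate: ansatz ord ≤ ord L₀ ⇒ L.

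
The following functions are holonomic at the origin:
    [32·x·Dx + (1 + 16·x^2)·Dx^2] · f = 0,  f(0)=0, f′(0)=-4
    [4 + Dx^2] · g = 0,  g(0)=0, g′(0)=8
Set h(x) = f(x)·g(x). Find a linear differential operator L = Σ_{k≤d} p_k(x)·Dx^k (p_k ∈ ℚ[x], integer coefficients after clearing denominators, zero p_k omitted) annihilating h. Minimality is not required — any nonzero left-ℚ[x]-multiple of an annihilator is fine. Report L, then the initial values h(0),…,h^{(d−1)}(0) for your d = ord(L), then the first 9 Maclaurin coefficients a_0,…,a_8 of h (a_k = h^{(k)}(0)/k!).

f: a_k = 0, -4, 0, 64/3, 0, -1024/5, 0, 16384/7, 0, …
g: a_k = 0, 8, 0, -16/3, 0, 16/15, 0, -32/315, 0, …
Sym-product of L_f,L_g gives L₀ (≤ ord 4).
L = (1360 + 60416·x^2 + 106496·x^4 + 262144·x^6 + 1048576·x^8) + (2304·x + 45056·x^3 + 196608·x^5 + 1048576·x^7)·Dx + (360 + 15872·x^2 + 36864·x^4 + 131072·x^6 + 524288·x^8)·Dx^2 + (576·x + 11264·x^3 + 49152·x^5 + 262144·x^7)·Dx^3 + (5 + 192·x^2 + 2560·x^4 + 16384·x^6 + 65536·x^8)·Dx^4  (order 4).
h: a_k = 0, 0, -32, 0, 192, 0, -15808/9, 0, 19840, …
ICs: h(0) = 0, h′(0) = 0, h′′(0) = -64, h′′′(0) = 0.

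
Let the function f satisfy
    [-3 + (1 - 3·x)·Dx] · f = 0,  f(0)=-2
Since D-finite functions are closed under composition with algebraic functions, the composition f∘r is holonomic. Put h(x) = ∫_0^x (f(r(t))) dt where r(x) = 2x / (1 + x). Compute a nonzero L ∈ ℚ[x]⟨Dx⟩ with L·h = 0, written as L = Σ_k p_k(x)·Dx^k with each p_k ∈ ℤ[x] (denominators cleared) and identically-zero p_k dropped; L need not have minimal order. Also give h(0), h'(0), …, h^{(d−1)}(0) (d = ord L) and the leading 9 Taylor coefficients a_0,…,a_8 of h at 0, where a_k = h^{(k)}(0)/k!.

f: a_k = -2, -6, -18, -54, -162, -486, -1458, -4374, -13122, …
f∘r: x↦r, Dx↦Dx/r' in L_f ⇒ L₀.
h=∫h₀ ⇒ L = L₀·Dx.
L = 6·Dx + (-1 + 4·x + 5·x^2)·Dx^2  (order 2).
h: a_k = 0, -2, -6, -20, -75, -300, -1250, -37500/7, -46875/2, …
ICs: h(0) = 0, h′(0) = -2.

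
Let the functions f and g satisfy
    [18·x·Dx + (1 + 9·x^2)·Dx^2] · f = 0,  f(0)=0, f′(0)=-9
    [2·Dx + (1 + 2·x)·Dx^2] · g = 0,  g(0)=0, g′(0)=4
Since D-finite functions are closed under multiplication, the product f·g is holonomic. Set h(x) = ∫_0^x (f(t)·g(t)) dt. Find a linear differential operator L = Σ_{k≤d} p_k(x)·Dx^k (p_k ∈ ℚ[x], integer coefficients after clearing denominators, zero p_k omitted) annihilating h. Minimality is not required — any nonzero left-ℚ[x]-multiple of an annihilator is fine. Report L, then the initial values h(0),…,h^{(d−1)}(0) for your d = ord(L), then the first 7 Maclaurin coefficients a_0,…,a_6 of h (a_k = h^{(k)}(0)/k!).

f: a_k = 0, -9, 0, 27, 0, -729/5, 0, …
g: a_k = 0, 4, -4, 16/3, -8, 64/5, -64/3, …
f·g: L₀ = L_f ⊗_s L_g, ord ≤ 2·2.
h=∫h₀ ⇒ L = L₀·Dx.
L = (792 + 3024·x + 22680·x^2 + 102384·x^3 + 174960·x^4 + 151632·x^5 + 104976·x^7)·Dx^2 + (332 + 4752·x + 28908·x^2 + 127008·x^3 + 351216·x^4 + 542376·x^5 + 408240·x^6 + 157464·x^7 + 367416·x^8)·Dx^3 + (44 + 916·x + 6696·x^2 + 27252·x^3 + 85860·x^4 + 193428·x^5 + 279936·x^6 + 224532·x^7 + 157464·x^8 + 209952·x^9)·Dx^4 + (10 + 76·x + 418·x^2 + 1728·x^3 + 5391·x^4 + 12960·x^5 + 24948·x^6 + 34992·x^7 + 29889·x^8 + 26244·x^9 + 26244·x^10)·Dx^5  (order 5).
h: a_k = 0, 0, 0, -12, 9, 12, -6, …
ICs: h(0) = 0, h′(0) = 0, h′′(0) = 0, h′′′(0) = -72, h′′′′(0) = 216.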